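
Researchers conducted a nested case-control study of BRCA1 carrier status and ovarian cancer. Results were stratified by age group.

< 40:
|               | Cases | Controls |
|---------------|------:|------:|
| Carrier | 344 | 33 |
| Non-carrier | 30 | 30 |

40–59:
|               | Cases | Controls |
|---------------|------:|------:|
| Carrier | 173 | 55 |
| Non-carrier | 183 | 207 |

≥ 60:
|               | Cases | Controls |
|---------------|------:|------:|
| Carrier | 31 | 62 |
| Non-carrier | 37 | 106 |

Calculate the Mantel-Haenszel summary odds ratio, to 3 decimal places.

OR_MH = Σ(aᵢdᵢ/nᵢ) / Σ(bᵢcᵢ/nᵢ), where nᵢ is the stratum total.
Stratum 1 (< 40): n = 437; a·d/n = 344·30/437 = 23.6156; b·c/n = 33·30/437 = 2.2654
Stratum 2 (40–59): n = 618; a·d/n = 173·207/618 = 57.9466; b·c/n = 55·183/618 = 16.2864
Stratum 3 (≥ 60): n = 236; a·d/n = 31·106/236 = 13.9237; b·c/n = 62·37/236 = 9.7203
OR_MH = (23.6156 + 57.9466 + 13.9237) / (2.2654 + 16.2864 + 9.7203) = 95.4859 / 28.2722 = 3.37738

3.377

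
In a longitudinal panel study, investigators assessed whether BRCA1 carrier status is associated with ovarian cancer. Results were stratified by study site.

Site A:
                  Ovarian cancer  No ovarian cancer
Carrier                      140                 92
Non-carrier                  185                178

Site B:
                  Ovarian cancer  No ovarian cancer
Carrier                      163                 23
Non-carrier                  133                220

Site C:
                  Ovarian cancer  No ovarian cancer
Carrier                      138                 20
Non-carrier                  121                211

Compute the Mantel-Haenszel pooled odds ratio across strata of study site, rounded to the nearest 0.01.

OR_MH = Σ(aᵢdᵢ/nᵢ) / Σ(bᵢcᵢ/nᵢ), where nᵢ is the stratum total.
Stratum 1 (Site A): n = 595; a·d/n = 140·178/595 = 41.8824; b·c/n = 92·185/595 = 28.6050
Stratum 2 (Site B): n = 539; a·d/n = 163·220/539 = 66.5306; b·c/n = 23·133/539 = 5.6753
Stratum 3 (Site C): n = 490; a·d/n = 138·211/490 = 59.4245; b·c/n = 20·121/490 = 4.9388
OR_MH = (41.8824 + 66.5306 + 59.4245) / (28.6050 + 5.6753 + 4.9388) = 167.8375 / 39.2191 = 4.27948

4.28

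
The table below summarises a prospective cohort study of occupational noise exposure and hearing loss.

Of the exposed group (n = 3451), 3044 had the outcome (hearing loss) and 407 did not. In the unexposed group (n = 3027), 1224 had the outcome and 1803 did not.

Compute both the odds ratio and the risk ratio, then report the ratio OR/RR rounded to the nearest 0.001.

5.050

From the description: a = 3044, b = 407, c = 1224, d = 1803.
OR = (3044·1803)/(407·1224) = 5488332/498168 = 11.01703
Risk in exposed = 3044/3451 = 0.88206; risk in unexposed = 1224/3027 = 0.40436; RR = 2.18138
OR/RR = 11.01703 / 2.18138 = 5.05049
The outcome is not rare, so the OR lies further from 1 than the RR.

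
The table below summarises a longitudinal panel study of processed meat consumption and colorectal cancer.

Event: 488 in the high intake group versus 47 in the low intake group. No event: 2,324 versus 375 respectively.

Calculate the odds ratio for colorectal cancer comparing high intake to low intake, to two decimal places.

1.68

From the description: a = 488, b = 2324, c = 47, d = 375.
OR = (a·d)/(b·c) = (488 × 375) / (2324 × 47) = 183000 / 109228 = 1.67539
The odds of colorectal cancer are about 1.68 times as high in the high intake group.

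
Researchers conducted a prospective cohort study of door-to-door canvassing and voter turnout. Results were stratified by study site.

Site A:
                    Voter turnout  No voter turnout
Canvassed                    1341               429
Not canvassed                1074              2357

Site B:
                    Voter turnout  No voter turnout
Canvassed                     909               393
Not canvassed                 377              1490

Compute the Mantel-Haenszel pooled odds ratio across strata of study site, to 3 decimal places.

7.648

OR_MH = Σ(aᵢdᵢ/nᵢ) / Σ(bᵢcᵢ/nᵢ), where nᵢ is the stratum total.
Stratum 1 (Site A): n = 5201; a·d/n = 1341·2357/5201 = 607.7172; b·c/n = 429·1074/5201 = 88.5880
Stratum 2 (Site B): n = 3169; a·d/n = 909·1490/3169 = 427.3935; b·c/n = 393·377/3169 = 46.7532
OR_MH = (607.7172 + 427.3935) / (88.5880 + 46.7532) = 1035.1107 / 135.3412 = 7.64816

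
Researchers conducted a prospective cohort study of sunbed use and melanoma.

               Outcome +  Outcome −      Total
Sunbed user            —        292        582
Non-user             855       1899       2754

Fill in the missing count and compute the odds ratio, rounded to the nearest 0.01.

2.21

The missing cell is in the exposed row: 582 − 292 = 290.
So a = 290, b = 292, c = 855, d = 1899.
OR = (a·d)/(b·c) = (290 × 1899) / (292 × 855) = 550710 / 249660 = 2.20584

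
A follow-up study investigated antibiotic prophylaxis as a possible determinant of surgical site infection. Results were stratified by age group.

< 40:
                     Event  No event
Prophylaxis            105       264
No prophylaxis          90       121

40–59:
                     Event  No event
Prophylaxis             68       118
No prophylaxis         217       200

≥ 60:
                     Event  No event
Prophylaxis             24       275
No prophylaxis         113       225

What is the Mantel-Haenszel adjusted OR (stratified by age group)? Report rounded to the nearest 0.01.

0.40

OR_MH = Σ(aᵢdᵢ/nᵢ) / Σ(bᵢcᵢ/nᵢ), where nᵢ is the stratum total.
Stratum 1 (< 40): n = 580; a·d/n = 105·121/580 = 21.9052; b·c/n = 264·90/580 = 40.9655
Stratum 2 (40–59): n = 603; a·d/n = 68·200/603 = 22.5539; b·c/n = 118·217/603 = 42.4643
Stratum 3 (≥ 60): n = 637; a·d/n = 24·225/637 = 8.4772; b·c/n = 275·113/637 = 48.7834
OR_MH = (21.9052 + 22.5539 + 8.4772) / (40.9655 + 42.4643 + 48.7834) = 52.9363 / 132.2132 = 0.40039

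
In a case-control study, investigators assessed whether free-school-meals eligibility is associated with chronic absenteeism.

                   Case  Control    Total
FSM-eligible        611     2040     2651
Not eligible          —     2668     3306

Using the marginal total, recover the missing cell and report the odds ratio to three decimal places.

1.252

The missing cell is in the unexposed row: 3306 − 2668 = 638.
So a = 611, b = 2040, c = 638, d = 2668.
OR = (a·d)/(b·c) = (611 × 2668) / (2040 × 638) = 1630148 / 1301520 = 1.25250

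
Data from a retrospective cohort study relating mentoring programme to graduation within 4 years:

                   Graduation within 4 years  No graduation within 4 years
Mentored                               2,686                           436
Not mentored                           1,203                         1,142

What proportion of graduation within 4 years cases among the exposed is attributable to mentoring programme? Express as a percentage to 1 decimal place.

Cells: a = 2686, b = 436, c = 1203, d = 1142.
Risk in exposed = 2686/3122 = 0.86035; risk in unexposed = 1203/2345 = 0.51301.
RR = 0.86035/0.51301 = 1.67707
AR% = (RR − 1)/RR × 100 = (1.67707 − 1)/1.67707 × 100 = 40.3721%

40.4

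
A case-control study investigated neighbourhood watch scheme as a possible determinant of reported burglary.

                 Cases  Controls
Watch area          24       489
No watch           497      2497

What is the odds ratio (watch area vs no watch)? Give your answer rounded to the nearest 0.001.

0.247

Cells: a = 24, b = 489, c = 497, d = 2497.
OR = (a·d)/(b·c) = (24 × 2497) / (489 × 497) = 59928 / 243033 = 0.24658
Exposure is associated with lower odds of reported burglary (OR = 0.25 < 1).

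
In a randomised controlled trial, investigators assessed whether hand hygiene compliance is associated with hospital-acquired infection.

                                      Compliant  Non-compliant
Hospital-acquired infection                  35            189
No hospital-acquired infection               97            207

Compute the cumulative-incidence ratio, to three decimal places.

0.556

Reading the table with exposure as columns: a = 35 (Compliant, case), b = 97 (Compliant, non-case), c = 189 (Non-compliant, case), d = 207.
Risk in exposed = 35/132 = 0.26515; risk in unexposed = 189/396 = 0.47727.
RR = 0.26515 / 0.47727 = 0.55556
The risk is 44% lower among the exposed than among the unexposed.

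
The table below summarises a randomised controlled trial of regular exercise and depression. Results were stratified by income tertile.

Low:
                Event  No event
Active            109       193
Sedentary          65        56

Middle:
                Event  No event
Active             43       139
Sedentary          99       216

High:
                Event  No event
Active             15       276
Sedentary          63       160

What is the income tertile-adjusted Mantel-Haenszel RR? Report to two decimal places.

0.55

RR_MH = Σ(aᵢ·n₀ᵢ/nᵢ) / Σ(cᵢ·n₁ᵢ/nᵢ), with n₁ᵢ = aᵢ+bᵢ (exposed), n₀ᵢ = cᵢ+dᵢ (unexposed), nᵢ = n₁ᵢ+n₀ᵢ.
Stratum 1 (Low): n₁ = 302, n₀ = 121, n = 423; a·n₀/n = 109·121/423 = 31.1797; c·n₁/n = 65·302/423 = 46.4066
Stratum 2 (Middle): n₁ = 182, n₀ = 315, n = 497; a·n₀/n = 43·315/497 = 27.2535; c·n₁/n = 99·182/497 = 36.2535
Stratum 3 (High): n₁ = 291, n₀ = 223, n = 514; a·n₀/n = 15·223/514 = 6.5078; c·n₁/n = 63·291/514 = 35.6673
RR_MH = (31.1797 + 27.2535 + 6.5078) / (46.4066 + 36.2535 + 35.6673) = 64.9410 / 118.3275 = 0.54882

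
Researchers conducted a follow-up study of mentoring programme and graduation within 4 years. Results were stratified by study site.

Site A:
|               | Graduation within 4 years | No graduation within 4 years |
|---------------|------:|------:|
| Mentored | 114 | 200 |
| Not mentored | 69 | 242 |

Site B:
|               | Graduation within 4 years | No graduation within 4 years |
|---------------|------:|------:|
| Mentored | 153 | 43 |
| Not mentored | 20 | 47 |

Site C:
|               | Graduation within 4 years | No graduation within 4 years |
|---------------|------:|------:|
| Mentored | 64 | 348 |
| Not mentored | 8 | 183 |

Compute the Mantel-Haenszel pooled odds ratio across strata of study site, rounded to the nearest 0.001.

OR_MH = Σ(aᵢdᵢ/nᵢ) / Σ(bᵢcᵢ/nᵢ), where nᵢ is the stratum total.
Stratum 1 (Site A): n = 625; a·d/n = 114·242/625 = 44.1408; b·c/n = 200·69/625 = 22.0800
Stratum 2 (Site B): n = 263; a·d/n = 153·47/263 = 27.3422; b·c/n = 43·20/263 = 3.2700
Stratum 3 (Site C): n = 603; a·d/n = 64·183/603 = 19.4229; b·c/n = 348·8/603 = 4.6169
OR_MH = (44.1408 + 27.3422 + 19.4229) / (22.0800 + 3.2700 + 4.6169) = 90.9059 / 29.9669 = 3.03355

3.034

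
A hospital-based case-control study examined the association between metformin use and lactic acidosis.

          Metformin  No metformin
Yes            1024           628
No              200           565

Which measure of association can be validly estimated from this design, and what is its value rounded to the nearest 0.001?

Reading the table with exposure as columns: a = 1024 (Metformin, case), b = 200 (Metformin, non-case), c = 628 (No metformin, case), d = 565.
This is a hospital-based case-control study: participants were sampled on outcome status, so risks in the source population cannot be estimated directly — relative risk is not valid here. The odds ratio is the appropriate measure.
OR = (a·d)/(b·c) = (1024 × 565) / (200 × 628) = 578560 / 125600 = 4.60637

4.606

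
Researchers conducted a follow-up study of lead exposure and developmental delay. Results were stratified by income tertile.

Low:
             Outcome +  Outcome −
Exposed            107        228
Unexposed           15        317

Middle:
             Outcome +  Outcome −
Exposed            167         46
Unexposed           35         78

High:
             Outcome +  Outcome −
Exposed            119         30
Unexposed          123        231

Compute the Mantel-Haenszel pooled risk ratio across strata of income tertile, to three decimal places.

2.916

RR_MH = Σ(aᵢ·n₀ᵢ/nᵢ) / Σ(cᵢ·n₁ᵢ/nᵢ), with n₁ᵢ = aᵢ+bᵢ (exposed), n₀ᵢ = cᵢ+dᵢ (unexposed), nᵢ = n₁ᵢ+n₀ᵢ.
Stratum 1 (Low): n₁ = 335, n₀ = 332, n = 667; a·n₀/n = 107·332/667 = 53.2594; c·n₁/n = 15·335/667 = 7.5337
Stratum 2 (Middle): n₁ = 213, n₀ = 113, n = 326; a·n₀/n = 167·113/326 = 57.8865; c·n₁/n = 35·213/326 = 22.8681
Stratum 3 (High): n₁ = 149, n₀ = 354, n = 503; a·n₀/n = 119·354/503 = 83.7495; c·n₁/n = 123·149/503 = 36.4354
RR_MH = (53.2594 + 57.8865 + 83.7495) / (7.5337 + 22.8681 + 36.4354) = 194.8954 / 66.8372 = 2.91597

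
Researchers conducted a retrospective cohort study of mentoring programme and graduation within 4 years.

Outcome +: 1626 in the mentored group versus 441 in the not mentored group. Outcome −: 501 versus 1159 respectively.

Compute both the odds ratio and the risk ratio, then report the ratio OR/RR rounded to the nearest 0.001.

From the description: a = 1626, b = 501, c = 441, d = 1159.
OR = (1626·1159)/(501·441) = 1884534/220941 = 8.52958
Risk in exposed = 1626/2127 = 0.76446; risk in unexposed = 441/1600 = 0.27563; RR = 2.77354
OR/RR = 8.52958 / 2.77354 = 3.07534
The outcome is not rare, so the OR lies further from 1 than the RR.

3.075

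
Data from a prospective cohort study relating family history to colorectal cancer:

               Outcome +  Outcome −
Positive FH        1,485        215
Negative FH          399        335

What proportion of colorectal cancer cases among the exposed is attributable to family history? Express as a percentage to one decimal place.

37.8

Cells: a = 1485, b = 215, c = 399, d = 335.
Risk in exposed = 1485/1700 = 0.87353; risk in unexposed = 399/734 = 0.54360.
RR = 0.87353/0.54360 = 1.60694
AR% = (RR − 1)/RR × 100 = (1.60694 − 1)/1.60694 × 100 = 37.7701%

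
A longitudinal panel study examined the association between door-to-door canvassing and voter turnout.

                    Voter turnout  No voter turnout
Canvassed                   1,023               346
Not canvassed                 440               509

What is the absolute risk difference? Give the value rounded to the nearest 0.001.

Cells: a = 1023, b = 346, c = 440, d = 509.
Risk in exposed = 1023/1369 = 0.747261; risk in unexposed = 440/949 = 0.463646.
Risk difference = 0.747261 − 0.463646 = 0.283615

0.284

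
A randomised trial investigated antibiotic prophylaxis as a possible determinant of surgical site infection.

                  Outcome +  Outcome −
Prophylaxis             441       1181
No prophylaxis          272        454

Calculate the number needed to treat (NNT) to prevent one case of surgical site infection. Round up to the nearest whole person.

Risk in treated group = 441/1622 = 0.27189; risk in control = 272/726 = 0.37466.
Absolute risk reduction = 0.37466 − 0.27189 = 0.10277
NNT = 1 / ARR = 1 / 0.10277 = 9.731 → round up → 10

10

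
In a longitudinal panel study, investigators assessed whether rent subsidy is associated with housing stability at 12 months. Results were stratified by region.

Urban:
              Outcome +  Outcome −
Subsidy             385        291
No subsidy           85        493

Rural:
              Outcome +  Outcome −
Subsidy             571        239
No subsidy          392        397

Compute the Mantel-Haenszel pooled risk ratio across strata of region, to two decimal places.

1.88

RR_MH = Σ(aᵢ·n₀ᵢ/nᵢ) / Σ(cᵢ·n₁ᵢ/nᵢ), with n₁ᵢ = aᵢ+bᵢ (exposed), n₀ᵢ = cᵢ+dᵢ (unexposed), nᵢ = n₁ᵢ+n₀ᵢ.
Stratum 1 (Urban): n₁ = 676, n₀ = 578, n = 1254; a·n₀/n = 385·578/1254 = 177.4561; c·n₁/n = 85·676/1254 = 45.8214
Stratum 2 (Rural): n₁ = 810, n₀ = 789, n = 1599; a·n₀/n = 571·789/1599 = 281.7505; c·n₁/n = 392·810/1599 = 198.5741
RR_MH = (177.4561 + 281.7505) / (45.8214 + 198.5741) = 459.2066 / 244.3955 = 1.87895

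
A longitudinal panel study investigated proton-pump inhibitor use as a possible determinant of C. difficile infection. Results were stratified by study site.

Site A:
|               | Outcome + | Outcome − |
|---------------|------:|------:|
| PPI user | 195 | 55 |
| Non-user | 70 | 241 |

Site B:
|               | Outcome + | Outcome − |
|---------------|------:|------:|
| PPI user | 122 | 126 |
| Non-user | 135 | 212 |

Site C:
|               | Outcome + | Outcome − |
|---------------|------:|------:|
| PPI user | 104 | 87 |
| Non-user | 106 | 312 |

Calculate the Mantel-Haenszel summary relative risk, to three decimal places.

RR_MH = Σ(aᵢ·n₀ᵢ/nᵢ) / Σ(cᵢ·n₁ᵢ/nᵢ), with n₁ᵢ = aᵢ+bᵢ (exposed), n₀ᵢ = cᵢ+dᵢ (unexposed), nᵢ = n₁ᵢ+n₀ᵢ.
Stratum 1 (Site A): n₁ = 250, n₀ = 311, n = 561; a·n₀/n = 195·311/561 = 108.1016; c·n₁/n = 70·250/561 = 31.1943
Stratum 2 (Site B): n₁ = 248, n₀ = 347, n = 595; a·n₀/n = 122·347/595 = 71.1496; c·n₁/n = 135·248/595 = 56.2689
Stratum 3 (Site C): n₁ = 191, n₀ = 418, n = 609; a·n₀/n = 104·418/609 = 71.3826; c·n₁/n = 106·191/609 = 33.2447
RR_MH = (108.1016 + 71.1496 + 71.3826) / (31.1943 + 56.2689 + 33.2447) = 250.6338 / 120.7079 = 2.07637

2.076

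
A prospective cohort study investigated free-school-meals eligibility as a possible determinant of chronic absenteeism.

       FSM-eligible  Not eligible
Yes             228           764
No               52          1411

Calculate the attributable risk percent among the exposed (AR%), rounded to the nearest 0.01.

56.86

Reading the table with exposure as columns: a = 228 (FSM-eligible, case), b = 52 (FSM-eligible, non-case), c = 764 (Not eligible, case), d = 1411.
Risk in exposed = 228/280 = 0.81429; risk in unexposed = 764/2175 = 0.35126.
RR = 0.81429/0.35126 = 2.31816
AR% = (RR − 1)/RR × 100 = (2.31816 − 1)/2.31816 × 100 = 56.8623%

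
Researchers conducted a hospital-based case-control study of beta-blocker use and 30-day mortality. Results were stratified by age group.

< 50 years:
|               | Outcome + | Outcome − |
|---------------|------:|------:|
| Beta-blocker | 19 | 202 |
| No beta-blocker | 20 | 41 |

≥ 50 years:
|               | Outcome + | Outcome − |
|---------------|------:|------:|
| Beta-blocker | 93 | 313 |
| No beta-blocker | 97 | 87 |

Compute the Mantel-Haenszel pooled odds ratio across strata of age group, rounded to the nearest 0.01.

OR_MH = Σ(aᵢdᵢ/nᵢ) / Σ(bᵢcᵢ/nᵢ), where nᵢ is the stratum total.
Stratum 1 (< 50 years): n = 282; a·d/n = 19·41/282 = 2.7624; b·c/n = 202·20/282 = 14.3262
Stratum 2 (≥ 50 years): n = 590; a·d/n = 93·87/590 = 13.7136; b·c/n = 313·97/590 = 51.4593
OR_MH = (2.7624 + 13.7136) / (14.3262 + 51.4593) = 16.4760 / 65.7856 = 0.25045

0.25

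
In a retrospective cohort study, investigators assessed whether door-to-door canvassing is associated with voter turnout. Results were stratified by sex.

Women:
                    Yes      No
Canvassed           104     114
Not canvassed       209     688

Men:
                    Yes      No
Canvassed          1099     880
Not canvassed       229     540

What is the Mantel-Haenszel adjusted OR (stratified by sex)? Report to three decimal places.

2.958

OR_MH = Σ(aᵢdᵢ/nᵢ) / Σ(bᵢcᵢ/nᵢ), where nᵢ is the stratum total.
Stratum 1 (Women): n = 1115; a·d/n = 104·688/1115 = 64.1722; b·c/n = 114·209/1115 = 21.3686
Stratum 2 (Men): n = 2748; a·d/n = 1099·540/2748 = 215.9607; b·c/n = 880·229/2748 = 73.3333
OR_MH = (64.1722 + 215.9607) / (21.3686 + 73.3333) = 280.1329 / 94.7019 = 2.95805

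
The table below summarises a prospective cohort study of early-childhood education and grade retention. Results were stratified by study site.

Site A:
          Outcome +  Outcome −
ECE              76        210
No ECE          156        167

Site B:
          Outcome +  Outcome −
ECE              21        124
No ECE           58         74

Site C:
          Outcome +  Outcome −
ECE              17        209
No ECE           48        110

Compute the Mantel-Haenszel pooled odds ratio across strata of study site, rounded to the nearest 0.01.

0.30

OR_MH = Σ(aᵢdᵢ/nᵢ) / Σ(bᵢcᵢ/nᵢ), where nᵢ is the stratum total.
Stratum 1 (Site A): n = 609; a·d/n = 76·167/609 = 20.8407; b·c/n = 210·156/609 = 53.7931
Stratum 2 (Site B): n = 277; a·d/n = 21·74/277 = 5.6101; b·c/n = 124·58/277 = 25.9639
Stratum 3 (Site C): n = 384; a·d/n = 17·110/384 = 4.8698; b·c/n = 209·48/384 = 26.1250
OR_MH = (20.8407 + 5.6101 + 4.8698) / (53.7931 + 25.9639 + 26.1250) = 31.3206 / 105.8820 = 0.29581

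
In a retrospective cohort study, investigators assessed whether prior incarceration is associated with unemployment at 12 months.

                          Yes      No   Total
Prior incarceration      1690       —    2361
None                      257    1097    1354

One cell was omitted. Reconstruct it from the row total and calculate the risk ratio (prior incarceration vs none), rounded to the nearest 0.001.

The missing cell is in the exposed row: 2361 − 1690 = 671.
So a = 1690, b = 671, c = 257, d = 1097.
RR = [a/(a+b)] / [c/(c+d)] = (1690/2361) / (257/1354) = 0.71580/0.18981 = 3.77117

3.771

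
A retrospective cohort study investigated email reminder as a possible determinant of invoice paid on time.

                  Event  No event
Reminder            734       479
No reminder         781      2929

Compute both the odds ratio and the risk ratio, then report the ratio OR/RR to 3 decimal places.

Cells: a = 734, b = 479, c = 781, d = 2929.
OR = (734·2929)/(479·781) = 2149886/374099 = 5.74684
Risk in exposed = 734/1213 = 0.60511; risk in unexposed = 781/3710 = 0.21051; RR = 2.87447
OR/RR = 5.74684 / 2.87447 = 1.99927
The outcome is not rare, so the OR lies further from 1 than the RR.

1.999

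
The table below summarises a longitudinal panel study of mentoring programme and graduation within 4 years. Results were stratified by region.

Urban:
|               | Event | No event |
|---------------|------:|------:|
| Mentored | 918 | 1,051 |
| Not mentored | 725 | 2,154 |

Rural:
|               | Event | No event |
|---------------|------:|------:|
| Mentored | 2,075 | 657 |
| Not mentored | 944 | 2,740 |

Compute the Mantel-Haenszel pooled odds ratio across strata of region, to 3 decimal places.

OR_MH = Σ(aᵢdᵢ/nᵢ) / Σ(bᵢcᵢ/nᵢ), where nᵢ is the stratum total.
Stratum 1 (Urban): n = 4848; a·d/n = 918·2154/4848 = 407.8738; b·c/n = 1051·725/4848 = 157.1731
Stratum 2 (Rural): n = 6416; a·d/n = 2075·2740/6416 = 886.1440; b·c/n = 657·944/6416 = 96.6658
OR_MH = (407.8738 + 886.1440) / (157.1731 + 96.6658) = 1294.0178 / 253.8389 = 5.09779

5.098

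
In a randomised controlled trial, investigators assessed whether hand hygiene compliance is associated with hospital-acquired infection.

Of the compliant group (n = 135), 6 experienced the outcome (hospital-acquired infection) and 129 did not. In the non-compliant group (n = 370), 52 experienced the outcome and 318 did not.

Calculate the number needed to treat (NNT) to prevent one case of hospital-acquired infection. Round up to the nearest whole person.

Risk in treated group = 6/135 = 0.04444; risk in control = 52/370 = 0.14054.
Absolute risk reduction = 0.14054 − 0.04444 = 0.09610
NNT = 1 / ARR = 1 / 0.09610 = 10.406 → round up → 11

11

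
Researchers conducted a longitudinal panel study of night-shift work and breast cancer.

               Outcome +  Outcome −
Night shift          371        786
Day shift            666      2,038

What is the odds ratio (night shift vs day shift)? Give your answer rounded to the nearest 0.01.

Cells: a = 371, b = 786, c = 666, d = 2038.
OR = (a·d)/(b·c) = (371 × 2038) / (786 × 666) = 756098 / 523476 = 1.44438
The odds of breast cancer are about 1.44 times as high in the night shift group.

1.44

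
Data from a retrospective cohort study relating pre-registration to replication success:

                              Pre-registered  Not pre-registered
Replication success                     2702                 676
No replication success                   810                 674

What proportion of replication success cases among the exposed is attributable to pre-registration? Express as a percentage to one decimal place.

34.9

Reading the table with exposure as columns: a = 2702 (Pre-registered, case), b = 810 (Pre-registered, non-case), c = 676 (Not pre-registered, case), d = 674.
Risk in exposed = 2702/3512 = 0.76936; risk in unexposed = 676/1350 = 0.50074.
RR = 0.76936/0.50074 = 1.53645
AR% = (RR − 1)/RR × 100 = (1.53645 − 1)/1.53645 × 100 = 34.9148%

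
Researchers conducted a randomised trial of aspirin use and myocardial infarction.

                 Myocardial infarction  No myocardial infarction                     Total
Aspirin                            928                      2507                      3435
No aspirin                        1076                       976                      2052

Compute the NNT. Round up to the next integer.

4

Risk in treated group = 928/3435 = 0.27016; risk in control = 1076/2052 = 0.52437.
Absolute risk reduction = 0.52437 − 0.27016 = 0.25421
NNT = 1 / ARR = 1 / 0.25421 = 3.934 → round up → 4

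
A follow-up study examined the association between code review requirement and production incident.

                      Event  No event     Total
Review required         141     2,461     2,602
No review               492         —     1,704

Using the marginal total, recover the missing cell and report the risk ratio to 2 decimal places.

0.19

The missing cell is in the unexposed row: 1704 − 492 = 1212.
So a = 141, b = 2461, c = 492, d = 1212.
RR = [a/(a+b)] / [c/(c+d)] = (141/2602) / (492/1704) = 0.05419/0.28873 = 0.18768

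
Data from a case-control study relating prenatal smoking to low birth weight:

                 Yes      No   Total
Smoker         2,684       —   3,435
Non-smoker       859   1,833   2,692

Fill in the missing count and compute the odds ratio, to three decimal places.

The missing cell is in the exposed row: 3435 − 2684 = 751.
So a = 2684, b = 751, c = 859, d = 1833.
OR = (a·d)/(b·c) = (2684 × 1833) / (751 × 859) = 4919772 / 645109 = 7.62626

7.626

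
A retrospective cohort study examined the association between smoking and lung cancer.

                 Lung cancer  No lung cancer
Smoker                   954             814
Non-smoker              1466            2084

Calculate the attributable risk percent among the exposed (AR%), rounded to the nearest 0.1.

Cells: a = 954, b = 814, c = 1466, d = 2084.
Risk in exposed = 954/1768 = 0.53959; risk in unexposed = 1466/3550 = 0.41296.
RR = 0.53959/0.41296 = 1.30665
AR% = (RR − 1)/RR × 100 = (1.30665 − 1)/1.30665 × 100 = 23.4686%

23.5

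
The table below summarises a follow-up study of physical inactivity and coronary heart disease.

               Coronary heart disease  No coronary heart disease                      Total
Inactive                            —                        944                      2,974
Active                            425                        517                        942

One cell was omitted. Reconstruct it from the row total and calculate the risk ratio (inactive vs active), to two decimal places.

The missing cell is in the exposed row: 2974 − 944 = 2030.
So a = 2030, b = 944, c = 425, d = 517.
RR = [a/(a+b)] / [c/(c+d)] = (2030/2974) / (425/942) = 0.68258/0.45117 = 1.51292

1.51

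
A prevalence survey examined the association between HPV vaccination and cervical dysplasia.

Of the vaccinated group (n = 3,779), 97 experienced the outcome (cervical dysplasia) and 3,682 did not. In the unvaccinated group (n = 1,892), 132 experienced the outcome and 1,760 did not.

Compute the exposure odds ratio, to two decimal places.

From the description: a = 97, b = 3682, c = 132, d = 1760.
OR = (a·d)/(b·c) = (97 × 1760) / (3682 × 132) = 170720 / 486024 = 0.35126
Exposure is associated with lower odds of cervical dysplasia (OR = 0.35 < 1).

0.35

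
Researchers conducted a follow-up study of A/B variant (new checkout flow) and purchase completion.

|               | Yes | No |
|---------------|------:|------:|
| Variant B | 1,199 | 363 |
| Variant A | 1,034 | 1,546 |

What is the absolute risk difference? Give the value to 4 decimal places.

0.3668

Cells: a = 1199, b = 363, c = 1034, d = 1546.
Risk in exposed = 1199/1562 = 0.767606; risk in unexposed = 1034/2580 = 0.400775.
Risk difference = 0.767606 − 0.400775 = 0.366830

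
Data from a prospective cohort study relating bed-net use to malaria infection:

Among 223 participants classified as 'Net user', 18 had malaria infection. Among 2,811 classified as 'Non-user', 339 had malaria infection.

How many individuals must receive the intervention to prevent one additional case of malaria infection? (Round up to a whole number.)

Risk in treated group = 18/223 = 0.08072; risk in control = 339/2811 = 0.12060.
Absolute risk reduction = 0.12060 − 0.08072 = 0.03988
NNT = 1 / ARR = 1 / 0.03988 = 25.075 → round up → 26

26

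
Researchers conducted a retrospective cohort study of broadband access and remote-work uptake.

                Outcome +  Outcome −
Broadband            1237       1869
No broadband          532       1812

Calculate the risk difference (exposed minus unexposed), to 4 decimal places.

Cells: a = 1237, b = 1869, c = 532, d = 1812.
Risk in exposed = 1237/3106 = 0.398261; risk in unexposed = 532/2344 = 0.226962.
Risk difference = 0.398261 − 0.226962 = 0.171299

0.1713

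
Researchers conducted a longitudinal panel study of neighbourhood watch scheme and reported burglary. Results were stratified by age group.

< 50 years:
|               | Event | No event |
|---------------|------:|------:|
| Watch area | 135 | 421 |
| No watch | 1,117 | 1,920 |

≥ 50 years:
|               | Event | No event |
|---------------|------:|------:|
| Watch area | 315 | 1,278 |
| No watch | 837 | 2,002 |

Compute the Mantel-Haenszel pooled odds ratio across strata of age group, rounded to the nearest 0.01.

OR_MH = Σ(aᵢdᵢ/nᵢ) / Σ(bᵢcᵢ/nᵢ), where nᵢ is the stratum total.
Stratum 1 (< 50 years): n = 3593; a·d/n = 135·1920/3593 = 72.1403; b·c/n = 421·1117/3593 = 130.8814
Stratum 2 (≥ 50 years): n = 4432; a·d/n = 315·2002/4432 = 142.2902; b·c/n = 1278·837/4432 = 241.3551
OR_MH = (72.1403 + 142.2902) / (130.8814 + 241.3551) = 214.4304 / 372.2366 = 0.57606

0.58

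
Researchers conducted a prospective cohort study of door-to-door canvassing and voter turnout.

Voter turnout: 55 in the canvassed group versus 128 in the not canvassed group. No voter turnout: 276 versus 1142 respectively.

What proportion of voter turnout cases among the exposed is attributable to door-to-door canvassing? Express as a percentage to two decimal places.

39.34

From the description: a = 55, b = 276, c = 128, d = 1142.
Risk in exposed = 55/331 = 0.16616; risk in unexposed = 128/1270 = 0.10079.
RR = 0.16616/0.10079 = 1.64865
AR% = (RR − 1)/RR × 100 = (1.64865 − 1)/1.64865 × 100 = 39.3443%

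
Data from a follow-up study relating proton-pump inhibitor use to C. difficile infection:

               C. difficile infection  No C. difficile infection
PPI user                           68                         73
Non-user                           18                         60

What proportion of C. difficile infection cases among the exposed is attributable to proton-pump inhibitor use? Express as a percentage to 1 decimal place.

Cells: a = 68, b = 73, c = 18, d = 60.
Risk in exposed = 68/141 = 0.48227; risk in unexposed = 18/78 = 0.23077.
RR = 0.48227/0.23077 = 2.08983
AR% = (RR − 1)/RR × 100 = (2.08983 − 1)/2.08983 × 100 = 52.1493%

52.1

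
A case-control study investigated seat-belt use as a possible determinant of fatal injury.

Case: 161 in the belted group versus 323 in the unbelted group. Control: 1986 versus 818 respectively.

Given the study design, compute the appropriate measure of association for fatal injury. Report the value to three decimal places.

From the description: a = 161, b = 1986, c = 323, d = 818.
This is a case-control study: participants were sampled on outcome status, so risks in the source population cannot be estimated directly — relative risk is not valid here. The odds ratio is the appropriate measure.
OR = (a·d)/(b·c) = (161 × 818) / (1986 × 323) = 131698 / 641478 = 0.20530

0.205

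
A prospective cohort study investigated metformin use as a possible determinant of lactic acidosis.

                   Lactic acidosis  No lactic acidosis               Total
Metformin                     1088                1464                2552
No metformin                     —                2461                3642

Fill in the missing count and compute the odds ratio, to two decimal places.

The missing cell is in the unexposed row: 3642 − 2461 = 1181.
So a = 1088, b = 1464, c = 1181, d = 2461.
OR = (a·d)/(b·c) = (1088 × 2461) / (1464 × 1181) = 2677568 / 1728984 = 1.54864

1.55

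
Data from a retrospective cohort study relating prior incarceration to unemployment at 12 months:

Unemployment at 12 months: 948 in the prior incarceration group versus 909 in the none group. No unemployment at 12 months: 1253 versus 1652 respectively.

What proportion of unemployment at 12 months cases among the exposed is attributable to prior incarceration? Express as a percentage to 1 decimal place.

17.6

From the description: a = 948, b = 1253, c = 909, d = 1652.
Risk in exposed = 948/2201 = 0.43071; risk in unexposed = 909/2561 = 0.35494.
RR = 0.43071/0.35494 = 1.21348
AR% = (RR − 1)/RR × 100 = (1.21348 − 1)/1.21348 × 100 = 17.5926%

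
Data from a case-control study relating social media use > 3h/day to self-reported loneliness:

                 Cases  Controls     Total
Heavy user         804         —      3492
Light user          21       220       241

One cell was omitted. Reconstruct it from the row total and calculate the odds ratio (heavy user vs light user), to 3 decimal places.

3.134

The missing cell is in the exposed row: 3492 − 804 = 2688.
So a = 804, b = 2688, c = 21, d = 220.
OR = (a·d)/(b·c) = (804 × 220) / (2688 × 21) = 176880 / 56448 = 3.13350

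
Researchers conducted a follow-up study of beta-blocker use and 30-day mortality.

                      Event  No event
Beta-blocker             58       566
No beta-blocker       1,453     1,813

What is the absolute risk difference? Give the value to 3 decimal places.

-0.352

Cells: a = 58, b = 566, c = 1453, d = 1813.
Risk in exposed = 58/624 = 0.092949; risk in unexposed = 1453/3266 = 0.444887.
Risk difference = 0.092949 − 0.444887 = -0.351938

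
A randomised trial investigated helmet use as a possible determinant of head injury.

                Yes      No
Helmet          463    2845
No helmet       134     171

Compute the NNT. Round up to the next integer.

4

Risk in treated group = 463/3308 = 0.13996; risk in control = 134/305 = 0.43934.
Absolute risk reduction = 0.43934 − 0.13996 = 0.29938
NNT = 1 / ARR = 1 / 0.29938 = 3.340 → round up → 4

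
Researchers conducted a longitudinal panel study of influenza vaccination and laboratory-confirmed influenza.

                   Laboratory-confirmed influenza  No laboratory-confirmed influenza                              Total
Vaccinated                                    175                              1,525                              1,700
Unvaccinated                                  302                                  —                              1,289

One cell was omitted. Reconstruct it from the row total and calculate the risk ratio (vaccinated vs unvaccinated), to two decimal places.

0.44

The missing cell is in the unexposed row: 1289 − 302 = 987.
So a = 175, b = 1525, c = 302, d = 987.
RR = [a/(a+b)] / [c/(c+d)] = (175/1700) / (302/1289) = 0.10294/0.23429 = 0.43937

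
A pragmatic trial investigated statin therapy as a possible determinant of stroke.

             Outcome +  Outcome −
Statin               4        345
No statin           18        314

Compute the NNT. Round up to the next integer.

24

Risk in treated group = 4/349 = 0.01146; risk in control = 18/332 = 0.05422.
Absolute risk reduction = 0.05422 − 0.01146 = 0.04276
NNT = 1 / ARR = 1 / 0.04276 = 23.389 → round up → 24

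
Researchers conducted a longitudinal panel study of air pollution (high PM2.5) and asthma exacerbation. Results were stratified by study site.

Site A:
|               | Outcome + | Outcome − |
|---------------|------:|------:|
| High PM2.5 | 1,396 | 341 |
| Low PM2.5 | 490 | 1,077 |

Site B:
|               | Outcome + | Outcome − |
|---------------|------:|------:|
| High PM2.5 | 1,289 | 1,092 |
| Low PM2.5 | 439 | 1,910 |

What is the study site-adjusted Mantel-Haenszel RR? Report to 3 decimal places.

RR_MH = Σ(aᵢ·n₀ᵢ/nᵢ) / Σ(cᵢ·n₁ᵢ/nᵢ), with n₁ᵢ = aᵢ+bᵢ (exposed), n₀ᵢ = cᵢ+dᵢ (unexposed), nᵢ = n₁ᵢ+n₀ᵢ.
Stratum 1 (Site A): n₁ = 1737, n₀ = 1567, n = 3304; a·n₀/n = 1396·1567/3304 = 662.0860; c·n₁/n = 490·1737/3304 = 257.6059
Stratum 2 (Site B): n₁ = 2381, n₀ = 2349, n = 4730; a·n₀/n = 1289·2349/4730 = 640.1397; c·n₁/n = 439·2381/4730 = 220.9850
RR_MH = (662.0860 + 640.1397) / (257.6059 + 220.9850) = 1302.2257 / 478.5909 = 2.72096

2.721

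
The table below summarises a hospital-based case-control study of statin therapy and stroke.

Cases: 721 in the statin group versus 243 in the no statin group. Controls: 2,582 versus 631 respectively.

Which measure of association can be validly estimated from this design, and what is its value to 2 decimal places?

From the description: a = 721, b = 2582, c = 243, d = 631.
This is a hospital-based case-control study: participants were sampled on outcome status, so risks in the source population cannot be estimated directly — relative risk is not valid here. The odds ratio is the appropriate measure.
OR = (a·d)/(b·c) = (721 × 631) / (2582 × 243) = 454951 / 627426 = 0.72511

0.73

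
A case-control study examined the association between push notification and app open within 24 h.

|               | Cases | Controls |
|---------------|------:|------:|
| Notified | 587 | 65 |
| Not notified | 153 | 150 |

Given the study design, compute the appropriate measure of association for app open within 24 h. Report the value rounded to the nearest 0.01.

Cells: a = 587, b = 65, c = 153, d = 150.
This is a case-control study: participants were sampled on outcome status, so risks in the source population cannot be estimated directly — relative risk is not valid here. The odds ratio is the appropriate measure.
OR = (a·d)/(b·c) = (587 × 150) / (65 × 153) = 88050 / 9945 = 8.85370

8.85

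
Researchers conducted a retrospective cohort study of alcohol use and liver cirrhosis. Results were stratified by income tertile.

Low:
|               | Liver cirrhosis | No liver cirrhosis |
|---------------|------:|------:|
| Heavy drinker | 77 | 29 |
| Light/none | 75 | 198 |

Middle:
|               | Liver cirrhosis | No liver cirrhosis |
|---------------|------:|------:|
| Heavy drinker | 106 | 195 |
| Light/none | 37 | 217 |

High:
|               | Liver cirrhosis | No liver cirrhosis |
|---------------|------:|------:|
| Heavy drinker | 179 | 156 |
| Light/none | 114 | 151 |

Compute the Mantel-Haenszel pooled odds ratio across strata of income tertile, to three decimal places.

OR_MH = Σ(aᵢdᵢ/nᵢ) / Σ(bᵢcᵢ/nᵢ), where nᵢ is the stratum total.
Stratum 1 (Low): n = 379; a·d/n = 77·198/379 = 40.2269; b·c/n = 29·75/379 = 5.7388
Stratum 2 (Middle): n = 555; a·d/n = 106·217/555 = 41.4450; b·c/n = 195·37/555 = 13.0000
Stratum 3 (High): n = 600; a·d/n = 179·151/600 = 45.0483; b·c/n = 156·114/600 = 29.6400
OR_MH = (40.2269 + 41.4450 + 45.0483) / (5.7388 + 13.0000 + 29.6400) = 126.7203 / 48.3788 = 2.61934

2.619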